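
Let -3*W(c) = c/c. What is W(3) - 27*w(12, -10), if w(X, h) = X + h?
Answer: -163/3 ≈ -54.333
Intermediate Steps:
W(c) = -1/3 (W(c) = -c/(3*c) = -1/3*1 = -1/3)
W(3) - 27*w(12, -10) = -1/3 - 27*(12 - 10) = -1/3 - 27*2 = -1/3 - 54 = -163/3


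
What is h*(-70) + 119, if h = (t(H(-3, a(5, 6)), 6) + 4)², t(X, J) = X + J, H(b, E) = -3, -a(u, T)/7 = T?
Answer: -3311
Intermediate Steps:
a(u, T) = -7*T
t(X, J) = J + X
h = 49 (h = ((6 - 3) + 4)² = (3 + 4)² = 7² = 49)
h*(-70) + 119 = 49*(-70) + 119 = -3430 + 119 = -3311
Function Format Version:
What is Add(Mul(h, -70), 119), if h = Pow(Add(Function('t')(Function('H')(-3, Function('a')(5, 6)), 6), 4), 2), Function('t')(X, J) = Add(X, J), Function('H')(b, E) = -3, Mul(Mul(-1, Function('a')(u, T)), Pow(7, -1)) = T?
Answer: -3311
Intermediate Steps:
Function('a')(u, T) = Mul(-7, T)
Function('t')(X, J) = Add(J, X)
h = 49 (h = Pow(Add(Add(6, -3), 4), 2) = Pow(Add(3, 4), 2) = Pow(7, 2) = 49)
Add(Mul(h, -70), 119) = Add(Mul(49, -70), 119) = Add(-3430, 119) = -3311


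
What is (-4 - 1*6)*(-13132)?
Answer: 131320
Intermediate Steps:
(-4 - 1*6)*(-13132) = (-4 - 6)*(-13132) = -10*(-13132) = 131320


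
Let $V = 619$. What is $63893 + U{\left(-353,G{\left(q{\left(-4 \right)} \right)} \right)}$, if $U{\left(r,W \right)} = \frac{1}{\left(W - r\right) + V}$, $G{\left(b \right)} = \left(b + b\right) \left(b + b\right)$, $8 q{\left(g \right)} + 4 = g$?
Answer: $\frac{62359569}{976} \approx 63893.0$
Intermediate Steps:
$q{\left(g \right)} = - \frac{1}{2} + \frac{g}{8}$
$G{\left(b \right)} = 4 b^{2}$ ($G{\left(b \right)} = 2 b 2 b = 4 b^{2}$)
$U{\left(r,W \right)} = \frac{1}{619 + W - r}$ ($U{\left(r,W \right)} = \frac{1}{\left(W - r\right) + 619} = \frac{1}{619 + W - r}$)
$63893 + U{\left(-353,G{\left(q{\left(-4 \right)} \right)} \right)} = 63893 + \frac{1}{619 + 4 \left(- \frac{1}{2} + \frac{1}{8} \left(-4\right)\right)^{2} - -353} = 63893 + \frac{1}{619 + 4 \left(- \frac{1}{2} - \frac{1}{2}\right)^{2} + 353} = 63893 + \frac{1}{619 + 4 \left(-1\right)^{2} + 353} = 63893 + \frac{1}{619 + 4 \cdot 1 + 353} = 63893 + \frac{1}{619 + 4 + 353} = 63893 + \frac{1}{976} = \frac{62359569}{976}$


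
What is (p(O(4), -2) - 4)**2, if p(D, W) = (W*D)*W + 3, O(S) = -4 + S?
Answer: 1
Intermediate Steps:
p(D, W) = 3 + D*W**2 (p(D, W) = (D*W)*W + 3 = D*W**2 + 3 = 3 + D*W**2)
(p(O(4), -2) - 4)**2 = ((3 + (-4 + 4)*(-2)**2) - 4)**2 = ((3 + 0*4) - 4)**2 = ((3 + 0) - 4)**2 = (3 - 4)**2 = (-1)**2 = 1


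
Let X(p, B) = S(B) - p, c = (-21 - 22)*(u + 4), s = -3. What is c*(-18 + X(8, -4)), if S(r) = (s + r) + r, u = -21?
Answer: -27047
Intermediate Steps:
S(r) = -3 + 2*r (S(r) = (-3 + r) + r = -3 + 2*r)
c = 731 (c = (-21 - 22)*(-21 + 4) = -43*(-17) = 731)
X(p, B) = -3 - p + 2*B (X(p, B) = (-3 + 2*B) - p = -3 - p + 2*B)
c*(-18 + X(8, -4)) = 731*(-18 + (-3 - 1*8 + 2*(-4))) = 731*(-18 + (-3 - 8 - 8)) = 731*(-18 - 19) = 731*(-37) = -27047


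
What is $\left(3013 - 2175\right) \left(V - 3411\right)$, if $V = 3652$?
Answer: $201958$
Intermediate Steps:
$\left(3013 - 2175\right) \left(V - 3411\right) = \left(3013 - 2175\right) \left(3652 - 3411\right) = 838 \cdot 241 = 201958$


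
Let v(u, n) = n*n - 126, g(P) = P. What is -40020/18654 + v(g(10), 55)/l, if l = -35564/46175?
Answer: -416412071305/110568476 ≈ -3766.1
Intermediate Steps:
v(u, n) = -126 + n**2 (v(u, n) = n**2 - 126 = -126 + n**2)
l = -35564/46175 (l = -35564*1/46175 = -35564/46175 ≈ -0.77020)
-40020/18654 + v(g(10), 55)/l = -40020/18654 + (-126 + 55**2)/(-35564/46175) = -40020*1/18654 + (-126 + 3025)*(-46175/35564) = -6670/3109 + 2899*(-46175/35564) = -6670/3109 - 133861325/35564 = -416412071305/110568476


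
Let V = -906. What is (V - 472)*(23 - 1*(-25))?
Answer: -66144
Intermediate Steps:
(V - 472)*(23 - 1*(-25)) = (-906 - 472)*(23 - 1*(-25)) = -1378*(23 + 25) = -1378*48 = -66144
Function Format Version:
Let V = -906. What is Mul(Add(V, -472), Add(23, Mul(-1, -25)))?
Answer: -66144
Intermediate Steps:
Mul(Add(V, -472), Add(23, Mul(-1, -25))) = Mul(Add(-906, -472), Add(23, Mul(-1, -25))) = Mul(-1378, Add(23, 25)) = Mul(-1378, 48) = -66144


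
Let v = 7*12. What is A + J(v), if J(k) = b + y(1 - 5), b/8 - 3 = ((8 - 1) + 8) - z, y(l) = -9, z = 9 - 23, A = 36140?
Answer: 36387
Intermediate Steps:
v = 84
z = -14
b = 256 (b = 24 + 8*(((8 - 1) + 8) - 1*(-14)) = 24 + 8*((7 + 8) + 14) = 24 + 8*(15 + 14) = 24 + 8*29 = 24 + 232 = 256)
J(k) = 247 (J(k) = 256 - 9 = 247)
A + J(v) = 36140 + 247 = 36387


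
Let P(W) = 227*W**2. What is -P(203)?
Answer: -9354443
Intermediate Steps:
-P(203) = -227*203**2 = -227*41209 = -1*9354443 = -9354443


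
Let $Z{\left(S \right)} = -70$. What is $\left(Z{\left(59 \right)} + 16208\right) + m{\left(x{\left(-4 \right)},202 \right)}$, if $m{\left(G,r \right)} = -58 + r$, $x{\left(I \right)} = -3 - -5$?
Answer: $16282$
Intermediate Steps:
$x{\left(I \right)} = 2$ ($x{\left(I \right)} = -3 + 5 = 2$)
$\left(Z{\left(59 \right)} + 16208\right) + m{\left(x{\left(-4 \right)},202 \right)} = \left(-70 + 16208\right) + \left(-58 + 202\right) = 16138 + 144 = 16282$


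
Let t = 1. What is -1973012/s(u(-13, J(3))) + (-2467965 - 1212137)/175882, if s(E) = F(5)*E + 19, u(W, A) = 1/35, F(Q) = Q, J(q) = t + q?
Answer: -607403552439/5892047 ≈ -1.0309e+5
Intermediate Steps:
J(q) = 1 + q
u(W, A) = 1/35
s(E) = 19 + 5*E (s(E) = 5*E + 19 = 19 + 5*E)
-1973012/s(u(-13, J(3))) + (-2467965 - 1212137)/175882 = -1973012/(19 + 5*(1/35)) + (-2467965 - 1212137)/175882 = -1973012/(19 + ⅐) - 3680102*1/175882 = -1973012/134/7 - 1840051/87941 = -1973012*7/134 - 1840051/87941 = -6905542/67 - 1840051/87941 = -607403552439/5892047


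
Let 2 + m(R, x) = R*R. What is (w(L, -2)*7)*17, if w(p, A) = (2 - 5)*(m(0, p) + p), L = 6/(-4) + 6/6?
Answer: 1785/2 ≈ 892.50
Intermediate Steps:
L = -½ (L = 6*(-¼) + 6*(⅙) = -3/2 + 1 = -½ ≈ -0.50000)
m(R, x) = -2 + R² (m(R, x) = -2 + R*R = -2 + R²)
w(p, A) = 6 - 3*p (w(p, A) = (2 - 5)*((-2 + 0²) + p) = -3*((-2 + 0) + p) = -3*(-2 + p) = 6 - 3*p)
(w(L, -2)*7)*17 = ((6 - 3*(-½))*7)*17 = ((6 + 3/2)*7)*17 = ((15/2)*7)*17 = (105/2)*17 = 1785/2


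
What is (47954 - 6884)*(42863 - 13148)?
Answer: 1220395050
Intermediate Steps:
(47954 - 6884)*(42863 - 13148) = 41070*29715 = 1220395050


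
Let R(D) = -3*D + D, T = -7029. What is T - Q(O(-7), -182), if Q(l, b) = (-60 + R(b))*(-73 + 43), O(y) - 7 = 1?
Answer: 2091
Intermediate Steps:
R(D) = -2*D
O(y) = 8 (O(y) = 7 + 1 = 8)
Q(l, b) = 1800 + 60*b (Q(l, b) = (-60 - 2*b)*(-73 + 43) = (-60 - 2*b)*(-30) = 1800 + 60*b)
T - Q(O(-7), -182) = -7029 - (1800 + 60*(-182)) = -7029 - (1800 - 10920) = -7029 - 1*(-9120) = -7029 + 9120 = 2091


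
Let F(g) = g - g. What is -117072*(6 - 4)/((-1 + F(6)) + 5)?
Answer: -58536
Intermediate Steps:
F(g) = 0
-117072*(6 - 4)/((-1 + F(6)) + 5) = -117072*(6 - 4)/((-1 + 0) + 5) = -234144/(-1 + 5) = -234144/4 = -117072*½ = -58536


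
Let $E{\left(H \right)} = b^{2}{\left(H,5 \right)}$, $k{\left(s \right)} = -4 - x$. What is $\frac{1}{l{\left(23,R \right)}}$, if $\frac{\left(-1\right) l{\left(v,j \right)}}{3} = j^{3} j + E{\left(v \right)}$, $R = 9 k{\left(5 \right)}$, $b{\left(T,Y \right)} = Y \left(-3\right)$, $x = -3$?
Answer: $- \frac{1}{20358} \approx -4.9121 \cdot 10^{-5}$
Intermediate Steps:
$b{\left(T,Y \right)} = - 3 Y$
$k{\left(s \right)} = -1$ ($k{\left(s \right)} = -4 - -3 = -4 + 3 = -1$)
$E{\left(H \right)} = 225$ ($E{\left(H \right)} = \left(\left(-3\right) 5\right)^{2} = \left(-15\right)^{2} = 225$)
$R = -9$ ($R = 9 \left(-1\right) = -9$)
$l{\left(v,j \right)} = -675 - 3 j^{4}$ ($l{\left(v,j \right)} = - 3 \left(j^{3} j + 225\right) = - 3 \left(j^{4} + 225\right) = - 3 \left(225 + j^{4}\right) = -675 - 3 j^{4}$)
$\frac{1}{l{\left(23,R \right)}} = \frac{1}{-675 - 3 \left(-9\right)^{4}} = \frac{1}{-675 - 19683} = \frac{1}{-20358} = - \frac{1}{20358}$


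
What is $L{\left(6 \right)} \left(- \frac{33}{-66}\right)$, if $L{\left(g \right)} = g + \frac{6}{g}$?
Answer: $\frac{7}{2} \approx 3.5$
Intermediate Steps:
$L{\left(6 \right)} \left(- \frac{33}{-66}\right) = \left(6 + \frac{6}{6}\right) \left(- \frac{33}{-66}\right) = \left(6 + 6 \cdot \frac{1}{6}\right) \left(\left(-33\right) \left(- \frac{1}{66}\right)\right) = \left(6 + 1\right) \frac{1}{2} = 7 \cdot \frac{1}{2} = \frac{7}{2}$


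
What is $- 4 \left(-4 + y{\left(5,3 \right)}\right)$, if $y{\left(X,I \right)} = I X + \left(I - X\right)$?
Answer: $-36$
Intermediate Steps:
$y{\left(X,I \right)} = I - X + I X$
$- 4 \left(-4 + y{\left(5,3 \right)}\right) = - 4 \left(-4 + \left(3 - 5 + 3 \cdot 5\right)\right) = - 4 \left(-4 + \left(3 - 5 + 15\right)\right) = - 4 \left(-4 + 13\right) = \left(-4\right) 9 = -36$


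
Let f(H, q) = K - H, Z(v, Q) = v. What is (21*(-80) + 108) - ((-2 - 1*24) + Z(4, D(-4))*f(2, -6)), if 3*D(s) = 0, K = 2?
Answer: -1546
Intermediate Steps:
D(s) = 0 (D(s) = (1/3)*0 = 0)
f(H, q) = 2 - H
(21*(-80) + 108) - ((-2 - 1*24) + Z(4, D(-4))*f(2, -6)) = (21*(-80) + 108) - ((-2 - 1*24) + 4*(2 - 1*2)) = (-1680 + 108) - ((-2 - 24) + 4*(2 - 2)) = -1572 - (-26 + 4*0) = -1572 - (-26 + 0) = -1572 - 1*(-26) = -1572 + 26 = -1546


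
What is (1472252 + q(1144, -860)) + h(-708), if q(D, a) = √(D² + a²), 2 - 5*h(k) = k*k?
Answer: 6859998/5 + 4*√128021 ≈ 1.3734e+6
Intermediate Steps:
h(k) = ⅖ - k²/5 (h(k) = ⅖ - k*k/5 = ⅖ - k²/5)
(1472252 + q(1144, -860)) + h(-708) = (1472252 + √(1144² + (-860)²)) + (⅖ - ⅕*(-708)²) = (1472252 + √(1308736 + 739600)) + (⅖ - ⅕*501264) = (1472252 + √2048336) + (⅖ - 501264/5) = (1472252 + 4*√128021) - 501262/5 = 6859998/5 + 4*√128021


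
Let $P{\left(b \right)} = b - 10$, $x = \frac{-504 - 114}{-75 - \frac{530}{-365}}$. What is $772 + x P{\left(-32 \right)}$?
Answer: $\frac{321440}{767} \approx 419.09$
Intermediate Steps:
$x = \frac{45114}{5369}$ ($x = - \frac{618}{-75 - - \frac{106}{73}} = - \frac{618}{-75 + \frac{106}{73}} = - \frac{618}{- \frac{5369}{73}} = \left(-618\right) \left(- \frac{73}{5369}\right) = \frac{45114}{5369} \approx 8.4027$)
$P{\left(b \right)} = -10 + b$
$772 + x P{\left(-32 \right)} = 772 + \frac{45114 \left(-10 - 32\right)}{5369} = 772 + \frac{45114}{5369} \left(-42\right) = 772 - \frac{270684}{767} = \frac{321440}{767}$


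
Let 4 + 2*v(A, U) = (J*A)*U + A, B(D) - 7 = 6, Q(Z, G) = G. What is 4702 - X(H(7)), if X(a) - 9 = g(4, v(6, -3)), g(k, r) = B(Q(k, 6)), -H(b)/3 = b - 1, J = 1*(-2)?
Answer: 4680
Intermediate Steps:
J = -2
B(D) = 13 (B(D) = 7 + 6 = 13)
v(A, U) = -2 + A/2 - A*U (v(A, U) = -2 + ((-2*A)*U + A)/2 = -2 + (-2*A*U + A)/2 = -2 + (A - 2*A*U)/2 = -2 + (A/2 - A*U) = -2 + A/2 - A*U)
H(b) = 3 - 3*b (H(b) = -3*(b - 1) = -3*(-1 + b) = 3 - 3*b)
g(k, r) = 13
X(a) = 22 (X(a) = 9 + 13 = 22)
4702 - X(H(7)) = 4702 - 1*22 = 4702 - 22 = 4680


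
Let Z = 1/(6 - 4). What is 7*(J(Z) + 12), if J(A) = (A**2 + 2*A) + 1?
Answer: 399/4 ≈ 99.750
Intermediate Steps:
Z = 1/2 ≈ 0.50000
J(A) = 1 + A**2 + 2*A
7*(J(Z) + 12) = 7*((1 + (1/2)**2 + 2*(1/2)) + 12) = 7*((1 + 1/4 + 1) + 12) = 7*(9/4 + 12) = 7*(57/4) = 399/4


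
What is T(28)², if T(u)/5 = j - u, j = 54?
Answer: 16900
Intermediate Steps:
T(u) = 270 - 5*u (T(u) = 5*(54 - u) = 270 - 5*u)
T(28)² = (270 - 5*28)² = (270 - 140)² = 130² = 16900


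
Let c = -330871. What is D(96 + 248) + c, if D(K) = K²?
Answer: -212535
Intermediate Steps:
D(96 + 248) + c = (96 + 248)² - 330871 = 344² - 330871 = 118336 - 330871 = -212535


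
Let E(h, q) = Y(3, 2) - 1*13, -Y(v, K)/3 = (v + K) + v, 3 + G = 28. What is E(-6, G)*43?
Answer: -1591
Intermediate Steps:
G = 25 (G = -3 + 28 = 25)
Y(v, K) = -6*v - 3*K (Y(v, K) = -3*((v + K) + v) = -3*((K + v) + v) = -3*(K + 2*v) = -6*v - 3*K)
E(h, q) = -37 (E(h, q) = (-6*3 - 3*2) - 1*13 = (-18 - 6) - 13 = -24 - 13 = -37)
E(-6, G)*43 = -37*43 = -1591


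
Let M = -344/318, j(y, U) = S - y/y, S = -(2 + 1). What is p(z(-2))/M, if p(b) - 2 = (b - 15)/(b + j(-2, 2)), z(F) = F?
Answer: -1537/344 ≈ -4.4680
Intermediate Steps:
S = -3 (S = -1*3 = -3)
j(y, U) = -4 (j(y, U) = -3 - y/y = -3 - 1*1 = -3 - 1 = -4)
p(b) = 2 + (-15 + b)/(-4 + b) (p(b) = 2 + (b - 15)/(b - 4) = 2 + (-15 + b)/(-4 + b))
M = -172/159 (M = -344*1/318 = -172/159 ≈ -1.0818)
p(z(-2))/M = ((-23 + 3*(-2))/(-4 - 2))/(-172/159) = ((-23 - 6)/(-6))*(-159/172) = -⅙*(-29)*(-159/172) = (29/6)*(-159/172) = -1537/344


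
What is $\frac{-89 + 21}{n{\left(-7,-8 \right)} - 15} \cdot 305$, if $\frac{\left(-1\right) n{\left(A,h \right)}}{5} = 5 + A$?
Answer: $4148$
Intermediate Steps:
$n{\left(A,h \right)} = -25 - 5 A$ ($n{\left(A,h \right)} = - 5 \left(5 + A\right) = -25 - 5 A$)
$\frac{-89 + 21}{n{\left(-7,-8 \right)} - 15} \cdot 305 = \frac{-89 + 21}{\left(-25 - -35\right) - 15} \cdot 305 = - \frac{68}{\left(-25 + 35\right) - 15} \cdot 305 = - \frac{68}{10 - 15} \cdot 305 = - \frac{68}{-5} \cdot 305 = \left(-68\right) \left(- \frac{1}{5}\right) 305 = \frac{68}{5} \cdot 305 = 4148$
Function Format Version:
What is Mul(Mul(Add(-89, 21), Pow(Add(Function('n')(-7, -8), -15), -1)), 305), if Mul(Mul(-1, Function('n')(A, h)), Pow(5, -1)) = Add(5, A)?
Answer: 4148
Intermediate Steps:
Function('n')(A, h) = Add(-25, Mul(-5, A)) (Function('n')(A, h) = Mul(-5, Add(5, A)) = Add(-25, Mul(-5, A)))
Mul(Mul(Add(-89, 21), Pow(Add(Function('n')(-7, -8), -15), -1)), 305) = Mul(Mul(Add(-89, 21), Pow(Add(Add(-25, Mul(-5, -7)), -15), -1)), 305) = Mul(Mul(-68, Pow(Add(Add(-25, 35), -15), -1)), 305) = Mul(Mul(-68, Pow(Add(10, -15), -1)), 305) = Mul(Mul(-68, Pow(-5, -1)), 305) = Mul(Mul(-68, Rational(-1, 5)), 305) = Mul(Rational(68, 5), 305) = 4148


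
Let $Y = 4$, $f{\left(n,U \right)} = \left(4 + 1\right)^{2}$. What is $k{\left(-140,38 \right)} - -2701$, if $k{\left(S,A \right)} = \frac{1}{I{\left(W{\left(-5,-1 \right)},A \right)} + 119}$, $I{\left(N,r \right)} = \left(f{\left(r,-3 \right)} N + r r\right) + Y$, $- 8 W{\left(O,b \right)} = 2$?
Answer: $\frac{16862347}{6243} \approx 2701.0$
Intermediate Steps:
$f{\left(n,U \right)} = 25$ ($f{\left(n,U \right)} = 5^{2} = 25$)
$W{\left(O,b \right)} = - \frac{1}{4}$ ($W{\left(O,b \right)} = \left(- \frac{1}{8}\right) 2 = - \frac{1}{4}$)
$I{\left(N,r \right)} = 4 + r^{2} + 25 N$ ($I{\left(N,r \right)} = \left(25 N + r r\right) + 4 = \left(25 N + r^{2}\right) + 4 = \left(r^{2} + 25 N\right) + 4 = 4 + r^{2} + 25 N$)
$k{\left(S,A \right)} = \frac{1}{\frac{467}{4} + A^{2}}$ ($k{\left(S,A \right)} = \frac{1}{\left(4 + A^{2} + 25 \left(- \frac{1}{4}\right)\right) + 119} = \frac{1}{\left(4 + A^{2} - \frac{25}{4}\right) + 119} = \frac{1}{\left(- \frac{9}{4} + A^{2}\right) + 119} = \frac{1}{\frac{467}{4} + A^{2}}$)
$k{\left(-140,38 \right)} - -2701 = \frac{4}{467 + 4 \cdot 38^{2}} - -2701 = \frac{4}{467 + 4 \cdot 1444} + 2701 = \frac{4}{467 + 5776} + 2701 = \frac{4}{6243} + 2701 = \frac{16862347}{6243}$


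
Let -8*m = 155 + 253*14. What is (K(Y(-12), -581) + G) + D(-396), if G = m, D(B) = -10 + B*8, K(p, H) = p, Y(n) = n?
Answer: -29217/8 ≈ -3652.1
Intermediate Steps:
D(B) = -10 + 8*B
m = -3697/8 (m = -(155 + 253*14)/8 = -(155 + 3542)/8 = -⅛*3697 = -3697/8 ≈ -462.13)
G = -3697/8 ≈ -462.13
(K(Y(-12), -581) + G) + D(-396) = (-12 - 3697/8) + (-10 + 8*(-396)) = -3793/8 + (-10 - 3168) = -3793/8 - 3178 = -29217/8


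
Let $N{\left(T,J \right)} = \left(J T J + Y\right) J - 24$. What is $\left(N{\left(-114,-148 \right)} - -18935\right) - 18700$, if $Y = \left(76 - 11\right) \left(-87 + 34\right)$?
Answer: $370074359$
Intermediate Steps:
$Y = -3445$ ($Y = 65 \left(-53\right) = -3445$)
$N{\left(T,J \right)} = -24 + J \left(-3445 + T J^{2}\right)$ ($N{\left(T,J \right)} = \left(J T J - 3445\right) J - 24 = \left(T J^{2} - 3445\right) J - 24 = \left(-3445 + T J^{2}\right) J - 24 = J \left(-3445 + T J^{2}\right) - 24 = -24 + J \left(-3445 + T J^{2}\right)$)
$\left(N{\left(-114,-148 \right)} - -18935\right) - 18700 = \left(\left(-24 - -509860 - 114 \left(-148\right)^{3}\right) - -18935\right) - 18700 = \left(\left(-24 + 509860 - -369564288\right) + 18935\right) - 18700 = \left(\left(-24 + 509860 + 369564288\right) + 18935\right) - 18700 = \left(370074124 + 18935\right) - 18700 = 370093059 - 18700 = 370074359$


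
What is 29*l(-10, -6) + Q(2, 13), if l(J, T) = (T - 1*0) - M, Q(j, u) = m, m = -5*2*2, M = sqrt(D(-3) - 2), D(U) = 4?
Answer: -194 - 29*sqrt(2) ≈ -235.01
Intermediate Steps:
M = sqrt(2) (M = sqrt(4 - 2) = sqrt(2) ≈ 1.4142)
m = -20 (m = -10*2 = -20)
Q(j, u) = -20
l(J, T) = T - sqrt(2) (l(J, T) = (T - 1*0) - sqrt(2) = (T + 0) - sqrt(2) = T - sqrt(2))
29*l(-10, -6) + Q(2, 13) = 29*(-6 - sqrt(2)) - 20 = (-174 - 29*sqrt(2)) - 20 = -194 - 29*sqrt(2)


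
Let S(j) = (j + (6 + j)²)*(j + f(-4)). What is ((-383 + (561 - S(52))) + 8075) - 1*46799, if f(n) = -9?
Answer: -185434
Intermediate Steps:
S(j) = (-9 + j)*(j + (6 + j)²) (S(j) = (j + (6 + j)²)*(j - 9) = (j + (6 + j)²)*(-9 + j) = (-9 + j)*(j + (6 + j)²))
((-383 + (561 - S(52))) + 8075) - 1*46799 = ((-383 + (561 - (-324 + 52³ - 81*52 + 4*52²))) + 8075) - 1*46799 = ((-383 + (561 - (-324 + 140608 - 4212 + 4*2704))) + 8075) - 46799 = ((-383 + (561 - (-324 + 140608 - 4212 + 10816))) + 8075) - 46799 = ((-383 + (561 - 1*146888)) + 8075) - 46799 = ((-383 + (561 - 146888)) + 8075) - 46799 = ((-383 - 146327) + 8075) - 46799 = (-146710 + 8075) - 46799 = -138635 - 46799 = -185434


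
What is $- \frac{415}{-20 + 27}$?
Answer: $- \frac{415}{7} \approx -59.286$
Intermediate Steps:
$- \frac{415}{-20 + 27} = - \frac{415}{7}$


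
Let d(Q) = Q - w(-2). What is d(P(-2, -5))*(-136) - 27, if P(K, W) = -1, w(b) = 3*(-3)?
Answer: -1115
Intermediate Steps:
w(b) = -9
d(Q) = 9 + Q (d(Q) = Q - 1*(-9) = Q + 9 = 9 + Q)
d(P(-2, -5))*(-136) - 27 = (9 - 1)*(-136) - 27 = 8*(-136) - 27 = -1088 - 27 = -1115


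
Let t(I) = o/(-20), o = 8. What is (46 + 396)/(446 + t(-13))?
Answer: 1105/1114 ≈ 0.99192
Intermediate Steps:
t(I) = -⅖ (t(I) = 8/(-20) = 8*(-1/20) = -⅖)
(46 + 396)/(446 + t(-13)) = (46 + 396)/(446 - ⅖) = 442/(2228/5) = 442*(5/2228) = 1105/1114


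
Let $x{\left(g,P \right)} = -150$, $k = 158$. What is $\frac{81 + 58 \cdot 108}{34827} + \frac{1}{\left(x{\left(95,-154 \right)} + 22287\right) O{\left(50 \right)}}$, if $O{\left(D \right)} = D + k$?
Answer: $\frac{15938659}{87485424} \approx 0.18219$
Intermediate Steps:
$O{\left(D \right)} = 158 + D$ ($O{\left(D \right)} = D + 158 = 158 + D$)
$\frac{81 + 58 \cdot 108}{34827} + \frac{1}{\left(x{\left(95,-154 \right)} + 22287\right) O{\left(50 \right)}} = \frac{81 + 58 \cdot 108}{34827} + \frac{1}{\left(-150 + 22287\right) \left(158 + 50\right)} = \left(81 + 6264\right) \frac{1}{34827} + \frac{1}{22137 \cdot 208} = 6345 \cdot \frac{1}{34827} + \frac{1}{22137} \cdot \frac{1}{208} = \frac{45}{247} + \frac{1}{4604496} = \frac{15938659}{87485424}$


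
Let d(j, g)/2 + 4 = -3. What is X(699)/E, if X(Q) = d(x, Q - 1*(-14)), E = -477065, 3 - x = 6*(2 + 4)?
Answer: 14/477065 ≈ 2.9346e-5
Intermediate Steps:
x = -33 (x = 3 - 6*(2 + 4) = 3 - 6*6 = 3 - 1*36 = 3 - 36 = -33)
d(j, g) = -14 (d(j, g) = -8 + 2*(-3) = -8 - 6 = -14)
X(Q) = -14
X(699)/E = -14/(-477065) = -14*(-1/477065) = 14/477065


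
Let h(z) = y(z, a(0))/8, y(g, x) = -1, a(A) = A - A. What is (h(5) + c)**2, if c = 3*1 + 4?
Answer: 3025/64 ≈ 47.266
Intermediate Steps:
c = 7 (c = 3 + 4 = 7)
a(A) = 0
h(z) = -1/8
(h(5) + c)**2 = (-1/8 + 7)**2 = (55/8)**2 = 3025/64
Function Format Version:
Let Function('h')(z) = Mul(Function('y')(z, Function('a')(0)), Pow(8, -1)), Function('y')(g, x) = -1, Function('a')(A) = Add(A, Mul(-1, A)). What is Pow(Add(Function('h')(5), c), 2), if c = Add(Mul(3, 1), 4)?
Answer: Rational(3025, 64) ≈ 47.266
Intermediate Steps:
c = 7 (c = Add(3, 4) = 7)
Function('a')(A) = 0
Function('h')(z) = Rational(-1, 8) (Function('h')(z) = Mul(-1, Pow(8, -1)) = Mul(-1, Rational(1, 8)) = Rational(-1, 8))
Pow(Add(Function('h')(5), c), 2) = Pow(Add(Rational(-1, 8), 7), 2) = Pow(Rational(55, 8), 2) = Rational(3025, 64)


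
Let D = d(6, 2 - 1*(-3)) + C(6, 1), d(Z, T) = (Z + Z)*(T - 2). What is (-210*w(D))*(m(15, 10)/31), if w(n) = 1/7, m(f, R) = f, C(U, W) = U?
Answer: -450/31 ≈ -14.516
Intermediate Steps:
d(Z, T) = 2*Z*(-2 + T) (d(Z, T) = (2*Z)*(-2 + T) = 2*Z*(-2 + T))
D = 42 (D = 2*6*(-2 + (2 - 1*(-3))) + 6 = 2*6*(-2 + (2 + 3)) + 6 = 2*6*(-2 + 5) + 6 = 2*6*3 + 6 = 36 + 6 = 42)
w(n) = ⅐
(-210*w(D))*(m(15, 10)/31) = (-210*⅐)*(15/31) = -450/31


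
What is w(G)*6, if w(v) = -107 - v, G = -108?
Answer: 6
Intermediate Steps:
w(G)*6 = (-107 - 1*(-108))*6 = (-107 + 108)*6 = 1*6 = 6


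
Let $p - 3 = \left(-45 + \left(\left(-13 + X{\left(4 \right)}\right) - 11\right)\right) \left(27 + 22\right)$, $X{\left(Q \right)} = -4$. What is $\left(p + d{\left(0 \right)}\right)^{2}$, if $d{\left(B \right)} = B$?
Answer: $12773476$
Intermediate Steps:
$p = -3574$ ($p = 3 + \left(-45 - 28\right) \left(27 + 22\right) = 3 + \left(-45 - 28\right) 49 = 3 - 3577 = -3574$)
$\left(p + d{\left(0 \right)}\right)^{2} = \left(-3574 + 0\right)^{2} = \left(-3574\right)^{2} = 12773476$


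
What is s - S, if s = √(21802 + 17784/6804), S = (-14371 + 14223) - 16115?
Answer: 16263 + 4*√5408907/63 ≈ 16411.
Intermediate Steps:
S = -16263 (S = -148 - 16115 = -16263)
s = 4*√5408907/63 (s = √(21802 + 17784*(1/6804)) = √(21802 + 494/189) = √(4121072/189) = 4*√5408907/63 ≈ 147.66)
s - S = 4*√5408907/63 - 1*(-16263) = 4*√5408907/63 + 16263 = 16263 + 4*√5408907/63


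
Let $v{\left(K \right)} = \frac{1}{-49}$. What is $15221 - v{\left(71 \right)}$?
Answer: $\frac{745830}{49} \approx 15221.0$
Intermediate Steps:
$v{\left(K \right)} = - \frac{1}{49}$
$15221 - v{\left(71 \right)} = 15221 - - \frac{1}{49} = 15221 + \frac{1}{49} = \frac{745830}{49}$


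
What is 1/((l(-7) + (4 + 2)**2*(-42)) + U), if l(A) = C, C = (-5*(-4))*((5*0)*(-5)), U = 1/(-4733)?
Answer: -4733/7156297 ≈ -0.00066138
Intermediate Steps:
U = -1/4733 ≈ -0.00021128
C = 0 (C = 20*(0*(-5)) = 20*0 = 0)
l(A) = 0
1/((l(-7) + (4 + 2)**2*(-42)) + U) = 1/((0 + (4 + 2)**2*(-42)) - 1/4733) = 1/((0 + 6**2*(-42)) - 1/4733) = 1/((0 + 36*(-42)) - 1/4733) = 1/((0 - 1512) - 1/4733) = 1/(-1512 - 1/4733) = 1/(-7156297/4733) = -4733/7156297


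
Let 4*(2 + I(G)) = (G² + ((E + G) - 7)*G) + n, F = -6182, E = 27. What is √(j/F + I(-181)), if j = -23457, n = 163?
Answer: √593055027191/6182 ≈ 124.57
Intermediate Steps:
I(G) = 155/4 + G²/4 + G*(20 + G)/4 (I(G) = -2 + ((G² + ((27 + G) - 7)*G) + 163)/4 = -2 + ((G² + (20 + G)*G) + 163)/4 = -2 + ((G² + G*(20 + G)) + 163)/4 = -2 + (163 + G² + G*(20 + G))/4 = -2 + (163/4 + G²/4 + G*(20 + G)/4) = 155/4 + G²/4 + G*(20 + G)/4)
√(j/F + I(-181)) = √(-23457/(-6182) + (155/4 + (½)*(-181)² + 5*(-181))) = √(-23457*(-1/6182) + (155/4 + (½)*32761 - 905)) = √(23457/6182 + (155/4 + 32761/2 - 905)) = √(23457/6182 + 62057/4) = √(191865101/12364) = √593055027191/6182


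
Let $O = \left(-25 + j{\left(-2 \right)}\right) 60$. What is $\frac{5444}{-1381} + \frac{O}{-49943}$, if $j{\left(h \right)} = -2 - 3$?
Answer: $- \frac{269403892}{68971283} \approx -3.906$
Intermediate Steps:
$j{\left(h \right)} = -5$ ($j{\left(h \right)} = -2 - 3 = -5$)
$O = -1800$ ($O = \left(-25 - 5\right) 60 = \left(-30\right) 60 = -1800$)
$\frac{5444}{-1381} + \frac{O}{-49943} = \frac{5444}{-1381} - \frac{1800}{-49943} = 5444 \left(- \frac{1}{1381}\right) - - \frac{1800}{49943} = - \frac{5444}{1381} + \frac{1800}{49943} = - \frac{269403892}{68971283}$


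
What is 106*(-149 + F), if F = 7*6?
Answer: -11342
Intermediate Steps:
F = 42
106*(-149 + F) = 106*(-149 + 42) = 106*(-107) = -11342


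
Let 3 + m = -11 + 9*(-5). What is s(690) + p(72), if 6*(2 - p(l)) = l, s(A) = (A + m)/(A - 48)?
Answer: -5789/642 ≈ -9.0171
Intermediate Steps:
m = -59 (m = -3 + (-11 + 9*(-5)) = -3 + (-11 - 45) = -3 - 56 = -59)
s(A) = (-59 + A)/(-48 + A) (s(A) = (A - 59)/(A - 48) = (-59 + A)/(-48 + A))
p(l) = 2 - l/6
s(690) + p(72) = (-59 + 690)/(-48 + 690) + (2 - ⅙*72) = 631/642 + (2 - 12) = (1/642)*631 - 10 = 631/642 - 10 = -5789/642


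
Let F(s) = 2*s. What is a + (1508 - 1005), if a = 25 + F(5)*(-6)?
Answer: 468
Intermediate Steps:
a = -35 (a = 25 + (2*5)*(-6) = 25 + 10*(-6) = 25 - 60 = -35)
a + (1508 - 1005) = -35 + (1508 - 1005) = -35 + 503 = 468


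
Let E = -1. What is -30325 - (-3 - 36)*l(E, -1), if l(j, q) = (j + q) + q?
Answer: -30442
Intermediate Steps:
l(j, q) = j + 2*q
-30325 - (-3 - 36)*l(E, -1) = -30325 - (-3 - 36)*(-1 + 2*(-1)) = -30325 - (-39)*(-1 - 2) = -30325 - (-39)*(-3) = -30325 - 1*117 = -30325 - 117 = -30442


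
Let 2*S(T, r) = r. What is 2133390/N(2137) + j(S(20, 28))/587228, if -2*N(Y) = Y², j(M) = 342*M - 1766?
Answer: -1245885954961/1340867313166 ≈ -0.92916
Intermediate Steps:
S(T, r) = r/2
j(M) = -1766 + 342*M
N(Y) = -Y²/2
2133390/N(2137) + j(S(20, 28))/587228 = 2133390/((-½*2137²)) + (-1766 + 342*((½)*28))/587228 = 2133390/((-½*4566769)) + (-1766 + 342*14)*(1/587228) = 2133390/(-4566769/2) + (-1766 + 4788)*(1/587228) = 2133390*(-2/4566769) + 3022*(1/587228) = -4266780/4566769 + 1511/293614 = -1245885954961/1340867313166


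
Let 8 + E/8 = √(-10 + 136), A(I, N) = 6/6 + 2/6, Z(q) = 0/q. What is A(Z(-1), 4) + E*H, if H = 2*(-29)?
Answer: 11140/3 - 1392*√14 ≈ -1495.1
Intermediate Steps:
Z(q) = 0
A(I, N) = 4/3 (A(I, N) = 6*(⅙) + 2*(⅙) = 1 + ⅓ = 4/3)
E = -64 + 24*√14 (E = -64 + 8*√(-10 + 136) = -64 + 8*√126 = -64 + 8*(3*√14) = -64 + 24*√14 ≈ 25.800)
H = -58
A(Z(-1), 4) + E*H = 4/3 + (-64 + 24*√14)*(-58) = 4/3 + (3712 - 1392*√14) = 11140/3 - 1392*√14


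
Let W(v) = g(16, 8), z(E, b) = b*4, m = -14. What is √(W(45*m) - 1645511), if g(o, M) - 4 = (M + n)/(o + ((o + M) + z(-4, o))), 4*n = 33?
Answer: 3*I*√11701382/8 ≈ 1282.8*I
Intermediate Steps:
n = 33/4 (n = (¼)*33 = 33/4 ≈ 8.2500)
z(E, b) = 4*b
g(o, M) = 4 + (33/4 + M)/(M + 6*o) (g(o, M) = 4 + (M + 33/4)/(o + ((o + M) + 4*o)) = 4 + (33/4 + M)/(o + ((M + o) + 4*o)) = 4 + (33/4 + M)/(o + (M + 5*o)) = 4 + (33/4 + M)/(M + 6*o))
W(v) = 133/32 (W(v) = (33 + 20*8 + 96*16)/(4*(8 + 6*16)) = (33 + 160 + 1536)/(4*(8 + 96)) = (¼)*1729/104 = (¼)*(1/104)*1729 = 133/32)
√(W(45*m) - 1645511) = √(133/32 - 1645511) = √(-52656219/32) = 3*I*√11701382/8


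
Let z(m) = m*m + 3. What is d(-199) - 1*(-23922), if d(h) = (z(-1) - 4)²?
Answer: 23922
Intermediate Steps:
z(m) = 3 + m² (z(m) = m² + 3 = 3 + m²)
d(h) = 0 (d(h) = ((3 + (-1)²) - 4)² = ((3 + 1) - 4)² = (4 - 4)² = 0² = 0)
d(-199) - 1*(-23922) = 0 - 1*(-23922) = 0 + 23922 = 23922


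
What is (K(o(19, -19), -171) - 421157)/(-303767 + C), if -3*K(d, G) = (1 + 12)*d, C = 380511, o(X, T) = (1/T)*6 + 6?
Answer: -8002451/1458136 ≈ -5.4881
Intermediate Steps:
o(X, T) = 6 + 6/T (o(X, T) = 6/T + 6 = 6 + 6/T)
K(d, G) = -13*d/3 (K(d, G) = -(1 + 12)*d/3 = -13*d/3)
(K(o(19, -19), -171) - 421157)/(-303767 + C) = (-13*(6 + 6/(-19))/3 - 421157)/(-303767 + 380511) = (-13*(6 + 6*(-1/19))/3 - 421157)/76744 = (-13*(6 - 6/19)/3 - 421157)*(1/76744) = (-13/3*108/19 - 421157)*(1/76744) = (-468/19 - 421157)*(1/76744) = -8002451/19*1/76744 = -8002451/1458136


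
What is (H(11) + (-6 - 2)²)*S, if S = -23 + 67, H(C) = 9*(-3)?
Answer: 1628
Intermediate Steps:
H(C) = -27
S = 44
(H(11) + (-6 - 2)²)*S = (-27 + (-6 - 2)²)*44 = (-27 + (-8)²)*44 = (-27 + 64)*44 = 37*44 = 1628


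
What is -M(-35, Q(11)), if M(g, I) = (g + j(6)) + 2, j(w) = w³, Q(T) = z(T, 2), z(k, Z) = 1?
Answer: -183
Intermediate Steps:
Q(T) = 1
M(g, I) = 218 + g (M(g, I) = (g + 6³) + 2 = (g + 216) + 2 = (216 + g) + 2 = 218 + g)
-M(-35, Q(11)) = -(218 - 35) = -1*183 = -183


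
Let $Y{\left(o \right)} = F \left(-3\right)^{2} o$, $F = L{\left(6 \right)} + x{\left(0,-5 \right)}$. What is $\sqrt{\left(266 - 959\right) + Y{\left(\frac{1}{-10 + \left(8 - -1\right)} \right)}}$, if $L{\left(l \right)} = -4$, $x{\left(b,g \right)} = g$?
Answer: $6 i \sqrt{17} \approx 24.739 i$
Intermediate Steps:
$F = -9$ ($F = -4 - 5 = -9$)
$Y{\left(o \right)} = - 81 o$ ($Y{\left(o \right)} = - 9 \left(-3\right)^{2} o = \left(-9\right) 9 o = - 81 o$)
$\sqrt{\left(266 - 959\right) + Y{\left(\frac{1}{-10 + \left(8 - -1\right)} \right)}} = \sqrt{\left(266 - 959\right) - \frac{81}{-10 + \left(8 - -1\right)}} = \sqrt{-693 - \frac{81}{-10 + \left(8 + 1\right)}} = \sqrt{-693 - \frac{81}{-10 + 9}} = \sqrt{-693 - \frac{81}{-1}} = \sqrt{-693 - -81} = \sqrt{-693 + 81} = \sqrt{-612} = 6 i \sqrt{17}$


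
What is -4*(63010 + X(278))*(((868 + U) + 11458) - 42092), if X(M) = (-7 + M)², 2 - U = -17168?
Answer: 6874947184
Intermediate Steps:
U = 17170 (U = 2 - 1*(-17168) = 2 + 17168 = 17170)
-4*(63010 + X(278))*(((868 + U) + 11458) - 42092) = -4*(63010 + (-7 + 278)²)*(((868 + 17170) + 11458) - 42092) = -4*(63010 + 271²)*((18038 + 11458) - 42092) = -4*(63010 + 73441)*(29496 - 42092) = -545804*(-12596) = -4*(-1718736796) = 6874947184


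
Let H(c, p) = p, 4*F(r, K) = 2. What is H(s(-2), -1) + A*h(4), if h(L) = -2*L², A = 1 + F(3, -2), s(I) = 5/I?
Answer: -49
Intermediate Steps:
F(r, K) = ½ (F(r, K) = (¼)*2 = ½)
A = 3/2 (A = 1 + ½ = 3/2 ≈ 1.5000)
H(s(-2), -1) + A*h(4) = -1 + 3*(-2*4²)/2 = -1 + 3*(-2*16)/2 = -1 + (3/2)*(-32) = -1 - 48 = -49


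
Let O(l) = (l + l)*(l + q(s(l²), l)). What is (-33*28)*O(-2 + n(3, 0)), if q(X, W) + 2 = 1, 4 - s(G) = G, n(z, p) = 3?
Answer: 0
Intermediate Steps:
s(G) = 4 - G
q(X, W) = -1 (q(X, W) = -2 + 1 = -1)
O(l) = 2*l*(-1 + l) (O(l) = (l + l)*(l - 1) = (2*l)*(-1 + l) = 2*l*(-1 + l))
(-33*28)*O(-2 + n(3, 0)) = (-33*28)*(2*(-2 + 3)*(-1 + (-2 + 3))) = -1848*(-1 + 1) = -1848*0 = -924*0 = 0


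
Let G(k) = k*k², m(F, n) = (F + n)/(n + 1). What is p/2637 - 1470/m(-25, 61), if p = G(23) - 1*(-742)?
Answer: -740344/293 ≈ -2526.8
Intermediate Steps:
m(F, n) = (F + n)/(1 + n)
G(k) = k³
p = 12909 (p = 23³ - 1*(-742) = 12167 + 742 = 12909)
p/2637 - 1470/m(-25, 61) = 12909/2637 - 1470*(1 + 61)/(-25 + 61) = 12909*(1/2637) - 1470/(36/62) = 4303/879 - 1470/((1/62)*36) = 4303/879 - 1470/18/31 = 4303/879 - 1470*31/18 = 4303/879 - 7595/3 = -740344/293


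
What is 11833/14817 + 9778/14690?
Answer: 159353698/108830865 ≈ 1.4642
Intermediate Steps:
11833/14817 + 9778/14690 = 11833*(1/14817) + 9778*(1/14690) = 11833/14817 + 4889/7345 = 159353698/108830865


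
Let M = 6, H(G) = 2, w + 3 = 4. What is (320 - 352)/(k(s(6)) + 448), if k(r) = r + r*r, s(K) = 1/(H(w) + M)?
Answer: -2048/28681 ≈ -0.071406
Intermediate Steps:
w = 1 (w = -3 + 4 = 1)
s(K) = ⅛ (s(K) = 1/(2 + 6) = 1/8 = ⅛)
k(r) = r + r²
(320 - 352)/(k(s(6)) + 448) = (320 - 352)/((1 + ⅛)/8 + 448) = -32/((⅛)*(9/8) + 448) = -32/(9/64 + 448) = -32/28681/64 = -32*64/28681 = -2048/28681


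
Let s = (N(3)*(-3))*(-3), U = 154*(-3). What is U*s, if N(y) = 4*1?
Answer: -16632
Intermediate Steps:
N(y) = 4
U = -462
s = 36 (s = (4*(-3))*(-3) = -12*(-3) = 36)
U*s = -462*36 = -16632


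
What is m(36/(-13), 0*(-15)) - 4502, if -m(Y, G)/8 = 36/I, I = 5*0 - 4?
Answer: -4430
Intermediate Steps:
I = -4 (I = 0 - 4 = -4)
m(Y, G) = 72 (m(Y, G) = -288/(-4) = -288*(-1)/4 = -8*(-9) = 72)
m(36/(-13), 0*(-15)) - 4502 = 72 - 4502 = -4430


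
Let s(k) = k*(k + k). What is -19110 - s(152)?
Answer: -65318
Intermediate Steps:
s(k) = 2*k**2 (s(k) = k*(2*k) = 2*k**2)
-19110 - s(152) = -19110 - 2*152**2 = -19110 - 2*23104 = -19110 - 1*46208 = -19110 - 46208 = -65318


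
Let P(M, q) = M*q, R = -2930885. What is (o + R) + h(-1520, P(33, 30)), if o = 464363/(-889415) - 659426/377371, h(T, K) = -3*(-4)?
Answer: -983717298898568908/335639427965 ≈ -2.9309e+6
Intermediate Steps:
h(T, K) = 12
o = -761740505463/335639427965 (o = 464363*(-1/889415) - 659426*1/377371 = -464363/889415 - 659426/377371 = -761740505463/335639427965 ≈ -2.2695)
(o + R) + h(-1520, P(33, 30)) = (-761740505463/335639427965 - 2930885) + 12 = -983721326571704488/335639427965 + 12 = -983717298898568908/335639427965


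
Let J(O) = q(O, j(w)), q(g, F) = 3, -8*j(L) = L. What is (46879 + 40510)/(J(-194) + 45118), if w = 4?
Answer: 87389/45121 ≈ 1.9368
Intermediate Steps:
j(L) = -L/8
J(O) = 3
(46879 + 40510)/(J(-194) + 45118) = (46879 + 40510)/(3 + 45118) = 87389/45121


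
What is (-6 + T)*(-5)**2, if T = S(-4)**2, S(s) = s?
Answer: 250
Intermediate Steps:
T = 16 (T = (-4)**2 = 16)
(-6 + T)*(-5)**2 = (-6 + 16)*(-5)**2 = 10*25 = 250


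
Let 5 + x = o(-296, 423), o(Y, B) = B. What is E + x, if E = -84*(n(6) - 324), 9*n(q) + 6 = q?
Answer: 27634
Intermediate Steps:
x = 418 (x = -5 + 423 = 418)
n(q) = -⅔ + q/9
E = 27216 (E = -84*((-⅔ + (⅑)*6) - 324) = -84*((-⅔ + ⅔) - 324) = -84*(0 - 324) = -84*(-324) = 27216)
E + x = 27216 + 418 = 27634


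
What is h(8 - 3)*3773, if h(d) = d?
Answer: 18865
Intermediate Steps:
h(8 - 3)*3773 = (8 - 3)*3773 = 5*3773 = 18865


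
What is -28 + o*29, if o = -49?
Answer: -1449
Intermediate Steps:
-28 + o*29 = -28 - 49*29 = -28 - 1421 = -1449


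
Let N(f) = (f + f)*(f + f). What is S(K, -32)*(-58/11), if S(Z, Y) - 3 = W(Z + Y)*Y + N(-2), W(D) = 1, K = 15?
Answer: 754/11 ≈ 68.545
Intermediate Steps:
N(f) = 4*f² (N(f) = (2*f)*(2*f) = 4*f²)
S(Z, Y) = 19 + Y (S(Z, Y) = 3 + (1*Y + 4*(-2)²) = 3 + (Y + 4*4) = 3 + (Y + 16) = 3 + (16 + Y) = 19 + Y)
S(K, -32)*(-58/11) = (19 - 32)*(-58/11) = -(-754)/11 = -13*(-58/11) = 754/11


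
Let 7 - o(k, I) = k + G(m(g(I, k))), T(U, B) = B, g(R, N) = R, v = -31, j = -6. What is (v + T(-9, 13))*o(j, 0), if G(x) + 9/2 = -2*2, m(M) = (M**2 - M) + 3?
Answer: -387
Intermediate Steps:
m(M) = 3 + M**2 - M
G(x) = -17/2 (G(x) = -9/2 - 2*2 = -9/2 - 4 = -17/2)
o(k, I) = 31/2 - k (o(k, I) = 7 - (k - 17/2) = 7 - (-17/2 + k) = 7 + (17/2 - k) = 31/2 - k)
(v + T(-9, 13))*o(j, 0) = (-31 + 13)*(31/2 - 1*(-6)) = -18*(31/2 + 6) = -18*43/2 = -387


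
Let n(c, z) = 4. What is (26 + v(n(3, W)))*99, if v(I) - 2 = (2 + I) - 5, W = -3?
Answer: 2871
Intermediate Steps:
v(I) = -1 + I (v(I) = 2 + ((2 + I) - 5) = 2 + (-3 + I) = -1 + I)
(26 + v(n(3, W)))*99 = (26 + (-1 + 4))*99 = (26 + 3)*99 = 29*99 = 2871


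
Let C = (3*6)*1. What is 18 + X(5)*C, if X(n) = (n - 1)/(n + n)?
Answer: 126/5 ≈ 25.200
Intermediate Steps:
X(n) = (-1 + n)/(2*n) (X(n) = (-1 + n)/((2*n)) = (-1 + n)*(1/(2*n)) = (-1 + n)/(2*n))
C = 18 (C = 18*1 = 18)
18 + X(5)*C = 18 + ((½)*(-1 + 5)/5)*18 = 18 + ((½)*(⅕)*4)*18 = 18 + (⅖)*18 = 18 + 36/5 = 126/5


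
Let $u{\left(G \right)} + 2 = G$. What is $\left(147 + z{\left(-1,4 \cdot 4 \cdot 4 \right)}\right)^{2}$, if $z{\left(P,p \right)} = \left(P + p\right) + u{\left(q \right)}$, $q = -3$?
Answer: $42025$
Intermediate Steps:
$u{\left(G \right)} = -2 + G$
$z{\left(P,p \right)} = -5 + P + p$ ($z{\left(P,p \right)} = \left(P + p\right) - 5 = -5 + P + p$)
$\left(147 + z{\left(-1,4 \cdot 4 \cdot 4 \right)}\right)^{2} = \left(147 - \left(6 - 4 \cdot 4 \cdot 4\right)\right)^{2} = \left(147 - -58\right)^{2} = \left(147 + 58\right)^{2} = 205^{2} = 42025$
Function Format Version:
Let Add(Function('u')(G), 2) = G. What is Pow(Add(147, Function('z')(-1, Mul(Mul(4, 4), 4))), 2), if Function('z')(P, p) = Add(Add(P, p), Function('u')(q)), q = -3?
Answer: 42025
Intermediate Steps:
Function('u')(G) = Add(-2, G)
Function('z')(P, p) = Add(-5, P, p) (Function('z')(P, p) = Add(Add(P, p), Add(-2, -3)) = Add(Add(P, p), -5) = Add(-5, P, p))
Pow(Add(147, Function('z')(-1, Mul(Mul(4, 4), 4))), 2) = Pow(Add(147, Add(-5, -1, Mul(Mul(4, 4), 4))), 2) = Pow(Add(147, Add(-5, -1, Mul(16, 4))), 2) = Pow(Add(147, Add(-5, -1, 64)), 2) = Pow(Add(147, 58), 2) = Pow(205, 2) = 42025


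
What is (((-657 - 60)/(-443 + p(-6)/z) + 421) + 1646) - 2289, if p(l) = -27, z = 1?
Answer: -103623/470 ≈ -220.47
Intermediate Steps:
(((-657 - 60)/(-443 + p(-6)/z) + 421) + 1646) - 2289 = (((-657 - 60)/(-443 - 27/1) + 421) + 1646) - 2289 = ((-717/(-443 - 27*1) + 421) + 1646) - 2289 = ((-717/(-443 - 27) + 421) + 1646) - 2289 = ((-717/(-470) + 421) + 1646) - 2289 = ((-717*(-1/470) + 421) + 1646) - 2289 = ((717/470 + 421) + 1646) - 2289 = (198587/470 + 1646) - 2289 = 972207/470 - 2289 = -103623/470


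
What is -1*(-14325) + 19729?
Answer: 34054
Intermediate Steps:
-1*(-14325) + 19729 = 14325 + 19729 = 34054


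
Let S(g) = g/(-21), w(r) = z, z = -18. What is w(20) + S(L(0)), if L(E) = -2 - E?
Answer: -376/21 ≈ -17.905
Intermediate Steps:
w(r) = -18
S(g) = -g/21 (S(g) = g*(-1/21) = -g/21)
w(20) + S(L(0)) = -18 - (-2 - 1*0)/21 = -18 - (-2 + 0)/21 = -18 - 1/21*(-2) = -18 + 2/21 = -376/21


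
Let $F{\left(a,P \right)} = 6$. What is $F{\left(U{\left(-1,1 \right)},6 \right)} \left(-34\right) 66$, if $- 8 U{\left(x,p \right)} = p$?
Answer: $-13464$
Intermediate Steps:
$U{\left(x,p \right)} = - \frac{p}{8}$
$F{\left(U{\left(-1,1 \right)},6 \right)} \left(-34\right) 66 = 6 \left(-34\right) 66 = \left(-204\right) 66 = -13464$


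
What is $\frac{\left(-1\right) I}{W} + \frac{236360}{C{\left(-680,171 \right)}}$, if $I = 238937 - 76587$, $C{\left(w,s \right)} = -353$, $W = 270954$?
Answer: $- \frac{32049998495}{47823381} \approx -670.17$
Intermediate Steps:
$I = 162350$
$\frac{\left(-1\right) I}{W} + \frac{236360}{C{\left(-680,171 \right)}} = \frac{\left(-1\right) 162350}{270954} + \frac{236360}{-353} = \left(-162350\right) \frac{1}{270954} + 236360 \left(- \frac{1}{353}\right) = - \frac{81175}{135477} - \frac{236360}{353} = - \frac{32049998495}{47823381}$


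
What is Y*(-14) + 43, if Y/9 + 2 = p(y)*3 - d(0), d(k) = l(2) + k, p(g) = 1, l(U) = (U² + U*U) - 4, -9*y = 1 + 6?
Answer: 421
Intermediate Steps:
y = -7/9 (y = -(1 + 6)/9 = -⅑*7 = -7/9 ≈ -0.77778)
l(U) = -4 + 2*U² (l(U) = (U² + U²) - 4 = 2*U² - 4 = -4 + 2*U²)
d(k) = 4 + k (d(k) = (-4 + 2*2²) + k = (-4 + 2*4) + k = (-4 + 8) + k = 4 + k)
Y = -27 (Y = -18 + 9*(1*3 - (4 + 0)) = -18 + 9*(3 - 1*4) = -18 + 9*(3 - 4) = -18 + 9*(-1) = -18 - 9 = -27)
Y*(-14) + 43 = -27*(-14) + 43 = 378 + 43 = 421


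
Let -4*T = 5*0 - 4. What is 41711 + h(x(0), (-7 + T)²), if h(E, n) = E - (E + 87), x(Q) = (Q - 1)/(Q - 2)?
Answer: 41624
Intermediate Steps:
T = 1 (T = -(5*0 - 4)/4 = -(0 - 4)/4 = -¼*(-4) = 1)
x(Q) = (-1 + Q)/(-2 + Q)
h(E, n) = -87 (h(E, n) = E - (87 + E) = E + (-87 - E) = -87)
41711 + h(x(0), (-7 + T)²) = 41711 - 87 = 41624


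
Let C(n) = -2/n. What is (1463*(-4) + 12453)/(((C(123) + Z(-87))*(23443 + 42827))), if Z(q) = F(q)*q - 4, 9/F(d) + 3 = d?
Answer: 38663/1818007 ≈ 0.021267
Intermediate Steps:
F(d) = 9/(-3 + d)
Z(q) = -4 + 9*q/(-3 + q) (Z(q) = (9/(-3 + q))*q - 4 = 9*q/(-3 + q) - 4 = -4 + 9*q/(-3 + q))
(1463*(-4) + 12453)/(((C(123) + Z(-87))*(23443 + 42827))) = (1463*(-4) + 12453)/(((-2/123 + (12 + 5*(-87))/(-3 - 87))*(23443 + 42827))) = (-5852 + 12453)/(((-2*1/123 + (12 - 435)/(-90))*66270)) = 6601/(((-2/123 - 1/90*(-423))*66270)) = 6601/(((-2/123 + 47/10)*66270)) = 6601/(((5761/1230)*66270)) = 6601/(12726049/41) = 6601*(41/12726049) = 38663/1818007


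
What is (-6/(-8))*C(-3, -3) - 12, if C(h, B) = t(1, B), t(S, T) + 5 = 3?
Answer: -27/2 ≈ -13.500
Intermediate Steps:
t(S, T) = -2 (t(S, T) = -5 + 3 = -2)
C(h, B) = -2
(-6/(-8))*C(-3, -3) - 12 = -6/(-8)*(-2) - 12 = -6*(-1/8)*(-2) - 12 = (3/4)*(-2) - 12 = -3/2 - 12 = -27/2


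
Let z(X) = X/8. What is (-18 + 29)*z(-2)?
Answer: -11/4 ≈ -2.7500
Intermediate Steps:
z(X) = X/8 (z(X) = X*(⅛) = X/8)
(-18 + 29)*z(-2) = (-18 + 29)*((⅛)*(-2)) = 11*(-¼) = -11/4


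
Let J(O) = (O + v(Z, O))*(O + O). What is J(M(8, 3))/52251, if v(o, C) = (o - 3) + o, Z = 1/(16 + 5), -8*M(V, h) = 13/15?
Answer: 32903/2633450400 ≈ 1.2494e-5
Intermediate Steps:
M(V, h) = -13/120 (M(V, h) = -13/(8*15) = -1/8*13/15 = -13/120)
Z = 1/21 ≈ 0.047619
v(o, C) = -3 + 2*o (v(o, C) = (-3 + o) + o = -3 + 2*o)
J(O) = 2*O*(-61/21 + O) (J(O) = (O + (-3 + 2*(1/21)))*(O + O) = (O + (-3 + 2/21))*(2*O) = (O - 61/21)*(2*O) = (-61/21 + O)*(2*O) = 2*O*(-61/21 + O))
J(M(8, 3))/52251 = ((2/21)*(-13/120)*(-61 + 21*(-13/120)))/52251 = ((2/21)*(-13/120)*(-61 - 91/40))*(1/52251) = ((2/21)*(-13/120)*(-2531/40))*(1/52251) = (32903/50400)*(1/52251) = 32903/2633450400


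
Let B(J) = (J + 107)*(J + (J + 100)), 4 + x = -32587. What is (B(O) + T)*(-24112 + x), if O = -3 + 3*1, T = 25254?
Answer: -2038699662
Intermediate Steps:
O = 0 (O = -3 + 3 = 0)
x = -32591 (x = -4 - 32587 = -32591)
B(J) = (100 + 2*J)*(107 + J) (B(J) = (107 + J)*(J + (100 + J)) = (107 + J)*(100 + 2*J) = (100 + 2*J)*(107 + J))
(B(O) + T)*(-24112 + x) = ((10700 + 2*0² + 314*0) + 25254)*(-24112 - 32591) = ((10700 + 2*0 + 0) + 25254)*(-56703) = ((10700 + 0 + 0) + 25254)*(-56703) = (10700 + 25254)*(-56703) = 35954*(-56703) = -2038699662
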